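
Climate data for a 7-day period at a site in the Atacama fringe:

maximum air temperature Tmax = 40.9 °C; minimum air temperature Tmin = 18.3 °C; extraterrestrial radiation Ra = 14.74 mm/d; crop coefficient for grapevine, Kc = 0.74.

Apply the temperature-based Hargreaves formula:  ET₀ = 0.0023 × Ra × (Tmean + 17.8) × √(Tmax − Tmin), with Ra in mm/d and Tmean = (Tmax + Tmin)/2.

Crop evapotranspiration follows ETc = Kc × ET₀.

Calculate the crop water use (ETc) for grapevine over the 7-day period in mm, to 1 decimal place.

Tmean = (40.9 + 18.3)/2 = 29.60 °C
ET₀ = 0.0023 × 14.74 × (29.60 + 17.8) × √22.6 = 0.0023 × 14.74 × 47.40 × 4.7539 = 7.6393 mm/d
ETc = Kc × ET₀ = 0.74 × 7.6393 = 5.6531 mm/d
Over 7 days: 5.6531 × 7 = 39.572 mm

39.6 mm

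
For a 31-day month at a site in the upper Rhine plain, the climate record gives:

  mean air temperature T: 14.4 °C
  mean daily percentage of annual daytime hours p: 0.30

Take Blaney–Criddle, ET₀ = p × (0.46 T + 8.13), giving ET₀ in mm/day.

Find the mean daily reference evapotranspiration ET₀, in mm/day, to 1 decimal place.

ET₀ = 0.30 × (0.46 × 14.4 + 8.13) = 0.30 × 14.754 = 4.4262 mm/d

4.4 mm/day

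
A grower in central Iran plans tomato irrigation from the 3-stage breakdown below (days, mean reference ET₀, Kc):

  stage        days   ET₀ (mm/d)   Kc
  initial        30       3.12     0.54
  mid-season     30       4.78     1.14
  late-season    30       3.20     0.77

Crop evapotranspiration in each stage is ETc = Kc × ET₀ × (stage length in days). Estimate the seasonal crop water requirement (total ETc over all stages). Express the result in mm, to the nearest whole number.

288 mm

initial: 0.54 × 3.12 × 30 = 50.54 mm
mid-season: 1.14 × 4.78 × 30 = 163.48 mm
late-season: 0.77 × 3.20 × 30 = 73.92 mm
Seasonal total = 287.94 mm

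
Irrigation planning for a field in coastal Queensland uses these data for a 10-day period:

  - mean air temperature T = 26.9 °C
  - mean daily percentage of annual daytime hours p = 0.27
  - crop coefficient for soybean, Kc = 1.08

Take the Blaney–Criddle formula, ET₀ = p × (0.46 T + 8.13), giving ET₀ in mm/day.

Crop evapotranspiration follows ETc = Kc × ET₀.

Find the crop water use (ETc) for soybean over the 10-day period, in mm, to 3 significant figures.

ET₀ = 0.27 × (0.46 × 26.9 + 8.13) = 0.27 × 20.504 = 5.5361 mm/d
ETc = Kc × ET₀ = 1.08 × 5.5361 = 5.9790 mm/d
Over 10 days: 5.9790 × 10 = 59.790 mm

59.8 mm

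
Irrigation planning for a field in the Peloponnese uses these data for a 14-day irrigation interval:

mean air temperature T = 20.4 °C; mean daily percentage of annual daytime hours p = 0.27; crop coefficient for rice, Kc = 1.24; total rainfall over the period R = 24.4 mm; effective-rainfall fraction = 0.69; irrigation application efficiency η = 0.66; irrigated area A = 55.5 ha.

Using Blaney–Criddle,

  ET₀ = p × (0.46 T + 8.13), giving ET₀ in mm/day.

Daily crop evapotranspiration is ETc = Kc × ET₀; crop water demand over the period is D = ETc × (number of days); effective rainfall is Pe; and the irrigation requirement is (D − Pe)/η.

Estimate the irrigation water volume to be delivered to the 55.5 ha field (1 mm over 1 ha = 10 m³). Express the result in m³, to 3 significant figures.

54900 m³

ET₀ = 0.27 × (0.46 × 20.4 + 8.13) = 0.27 × 17.514 = 4.7288 mm/d
ETc = Kc × ET₀ = 1.24 × 4.7288 = 5.8637 mm/d
Crop demand D = ETc × 14 d = 5.8637 × 14 = 82.092 mm
Pe = 0.69 × 24.4 = 16.836 mm
D − Pe = 82.092 − 16.836 = 65.256 mm
Gross irrigation = 65.256 / 0.66 = 98.873 mm
Volume = 98.873 mm × 55.5 ha × 10 = 54874.5 m³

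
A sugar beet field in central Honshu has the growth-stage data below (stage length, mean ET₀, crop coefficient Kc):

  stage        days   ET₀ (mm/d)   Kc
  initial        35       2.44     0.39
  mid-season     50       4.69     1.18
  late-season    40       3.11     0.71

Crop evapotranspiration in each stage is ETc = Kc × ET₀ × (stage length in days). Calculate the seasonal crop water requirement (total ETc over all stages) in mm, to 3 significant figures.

initial: 0.39 × 2.44 × 35 = 33.31 mm
mid-season: 1.18 × 4.69 × 50 = 276.71 mm
late-season: 0.71 × 3.11 × 40 = 88.32 mm
Seasonal total = 398.34 mm

398 mm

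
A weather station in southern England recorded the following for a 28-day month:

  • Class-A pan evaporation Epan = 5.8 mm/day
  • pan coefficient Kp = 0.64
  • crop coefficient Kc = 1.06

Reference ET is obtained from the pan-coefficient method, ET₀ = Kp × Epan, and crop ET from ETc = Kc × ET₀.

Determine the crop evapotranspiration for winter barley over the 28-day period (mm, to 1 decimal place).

110.2 mm

ET₀ = 0.64 × 5.8 = 3.7120 mm/d
ETc = Kc × ET₀ = 1.06 × 3.7120 = 3.9347 mm/d
Over 28 days: 3.9347 × 28 = 110.172 mm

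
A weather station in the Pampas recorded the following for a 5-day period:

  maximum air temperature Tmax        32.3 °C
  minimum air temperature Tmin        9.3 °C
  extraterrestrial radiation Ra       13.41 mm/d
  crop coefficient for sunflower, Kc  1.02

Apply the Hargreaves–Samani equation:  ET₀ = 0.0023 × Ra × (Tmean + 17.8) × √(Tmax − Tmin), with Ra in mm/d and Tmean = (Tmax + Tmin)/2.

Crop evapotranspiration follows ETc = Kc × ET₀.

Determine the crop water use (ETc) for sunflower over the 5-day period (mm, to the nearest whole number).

29 mm

Tmean = (32.3 + 9.3)/2 = 20.80 °C
ET₀ = 0.0023 × 13.41 × (20.80 + 17.8) × √23.0 = 0.0023 × 13.41 × 38.60 × 4.7958 = 5.7096 mm/d
ETc = Kc × ET₀ = 1.02 × 5.7096 = 5.8238 mm/d
Over 5 days: 5.8238 × 5 = 29.119 mm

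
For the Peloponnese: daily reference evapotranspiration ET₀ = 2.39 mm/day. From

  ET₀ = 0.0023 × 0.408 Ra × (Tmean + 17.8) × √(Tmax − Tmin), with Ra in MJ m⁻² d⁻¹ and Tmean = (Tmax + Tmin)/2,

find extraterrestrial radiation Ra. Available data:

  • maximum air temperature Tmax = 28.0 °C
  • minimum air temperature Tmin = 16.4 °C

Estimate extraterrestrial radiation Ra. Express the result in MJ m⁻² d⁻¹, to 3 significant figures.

18.7 MJ m⁻² d⁻¹

Tmean = (28.0+16.4)/2 = 22.20 °C; ΔT = 11.6
Ra = ET₀ / [0.0023 × 0.408 × (Tmean+17.8) × √ΔT]
   = 2.39 / (0.0023 × 0.408 × 40.00 × 3.4059) = 18.695 MJ m⁻² d⁻¹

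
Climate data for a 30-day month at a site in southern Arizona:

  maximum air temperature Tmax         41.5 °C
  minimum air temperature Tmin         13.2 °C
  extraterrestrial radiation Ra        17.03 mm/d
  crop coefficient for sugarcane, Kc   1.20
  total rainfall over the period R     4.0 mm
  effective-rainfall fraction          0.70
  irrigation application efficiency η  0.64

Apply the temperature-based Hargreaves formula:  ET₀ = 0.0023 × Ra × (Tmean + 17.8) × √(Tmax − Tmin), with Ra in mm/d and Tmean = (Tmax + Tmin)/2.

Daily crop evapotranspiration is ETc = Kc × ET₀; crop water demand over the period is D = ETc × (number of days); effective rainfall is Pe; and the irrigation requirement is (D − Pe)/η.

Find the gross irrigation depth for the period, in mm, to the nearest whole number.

Tmean = (41.5 + 13.2)/2 = 27.35 °C
ET₀ = 0.0023 × 17.03 × (27.35 + 17.8) × √28.3 = 0.0023 × 17.03 × 45.15 × 5.3198 = 9.4080 mm/d
ETc = Kc × ET₀ = 1.20 × 9.4080 = 11.2896 mm/d
Crop demand D = ETc × 30 d = 11.2896 × 30 = 338.688 mm
Pe = 0.70 × 4.0 = 2.800 mm
D − Pe = 338.688 − 2.800 = 335.888 mm
Gross irrigation = 335.888 / 0.64 = 524.825 mm

525 mm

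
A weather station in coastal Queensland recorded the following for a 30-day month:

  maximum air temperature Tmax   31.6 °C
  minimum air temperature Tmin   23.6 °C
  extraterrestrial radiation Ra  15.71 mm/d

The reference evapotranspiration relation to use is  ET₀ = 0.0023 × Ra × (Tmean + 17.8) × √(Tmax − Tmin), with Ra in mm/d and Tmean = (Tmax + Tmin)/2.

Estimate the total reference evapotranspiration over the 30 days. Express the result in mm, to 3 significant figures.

Tmean = (31.6 + 23.6)/2 = 27.60 °C
ET₀ = 0.0023 × 15.71 × (27.60 + 17.8) × √8.0 = 0.0023 × 15.71 × 45.40 × 2.8284 = 4.6398 mm/d
Over 30 days: 4.6398 × 30 = 139.194 mm

139 mm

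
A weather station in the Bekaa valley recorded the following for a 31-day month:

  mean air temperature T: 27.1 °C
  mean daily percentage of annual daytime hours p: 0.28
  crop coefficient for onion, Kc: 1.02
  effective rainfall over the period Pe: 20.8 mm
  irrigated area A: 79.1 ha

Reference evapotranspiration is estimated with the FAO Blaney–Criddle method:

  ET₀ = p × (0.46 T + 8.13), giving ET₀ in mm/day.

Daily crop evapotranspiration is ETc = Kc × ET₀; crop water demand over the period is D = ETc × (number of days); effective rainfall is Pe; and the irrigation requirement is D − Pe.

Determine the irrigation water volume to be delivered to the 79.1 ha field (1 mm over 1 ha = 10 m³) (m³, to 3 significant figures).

ET₀ = 0.28 × (0.46 × 27.1 + 8.13) = 0.28 × 20.596 = 5.7669 mm/d
ETc = Kc × ET₀ = 1.02 × 5.7669 = 5.8822 mm/d
Crop demand D = ETc × 31 d = 5.8822 × 31 = 182.348 mm
D − Pe = 182.348 − 20.8 = 161.548 mm
Volume = 161.548 mm × 79.1 ha × 10 = 127784.5 m³

128000 m³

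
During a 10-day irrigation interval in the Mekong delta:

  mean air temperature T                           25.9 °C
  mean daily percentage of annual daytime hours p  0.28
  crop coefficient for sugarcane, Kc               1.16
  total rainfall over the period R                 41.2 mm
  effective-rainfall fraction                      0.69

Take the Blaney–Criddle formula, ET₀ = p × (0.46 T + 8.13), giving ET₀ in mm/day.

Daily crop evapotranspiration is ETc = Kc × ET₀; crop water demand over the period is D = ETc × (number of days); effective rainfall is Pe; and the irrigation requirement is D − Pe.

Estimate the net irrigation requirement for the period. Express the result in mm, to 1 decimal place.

36.7 mm

ET₀ = 0.28 × (0.46 × 25.9 + 8.13) = 0.28 × 20.044 = 5.6123 mm/d
ETc = Kc × ET₀ = 1.16 × 5.6123 = 6.5103 mm/d
Crop demand D = ETc × 10 d = 6.5103 × 10 = 65.103 mm
Pe = 0.69 × 41.2 = 28.428 mm
D − Pe = 65.103 − 28.428 = 36.675 mm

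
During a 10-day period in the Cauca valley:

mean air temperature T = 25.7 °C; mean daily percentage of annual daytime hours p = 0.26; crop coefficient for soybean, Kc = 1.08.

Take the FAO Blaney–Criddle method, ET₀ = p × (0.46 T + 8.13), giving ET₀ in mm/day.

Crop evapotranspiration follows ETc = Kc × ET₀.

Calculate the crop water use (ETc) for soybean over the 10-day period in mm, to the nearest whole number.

ET₀ = 0.26 × (0.46 × 25.7 + 8.13) = 0.26 × 19.952 = 5.1875 mm/d
ETc = Kc × ET₀ = 1.08 × 5.1875 = 5.6025 mm/d
Over 10 days: 5.6025 × 10 = 56.025 mm

56 mm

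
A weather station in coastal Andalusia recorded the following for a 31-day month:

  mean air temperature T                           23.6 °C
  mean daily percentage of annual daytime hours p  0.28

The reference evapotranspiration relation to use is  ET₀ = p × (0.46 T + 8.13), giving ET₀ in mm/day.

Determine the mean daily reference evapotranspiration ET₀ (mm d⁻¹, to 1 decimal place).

ET₀ = 0.28 × (0.46 × 23.6 + 8.13) = 0.28 × 18.986 = 5.3161 mm/d

5.3 mm d⁻¹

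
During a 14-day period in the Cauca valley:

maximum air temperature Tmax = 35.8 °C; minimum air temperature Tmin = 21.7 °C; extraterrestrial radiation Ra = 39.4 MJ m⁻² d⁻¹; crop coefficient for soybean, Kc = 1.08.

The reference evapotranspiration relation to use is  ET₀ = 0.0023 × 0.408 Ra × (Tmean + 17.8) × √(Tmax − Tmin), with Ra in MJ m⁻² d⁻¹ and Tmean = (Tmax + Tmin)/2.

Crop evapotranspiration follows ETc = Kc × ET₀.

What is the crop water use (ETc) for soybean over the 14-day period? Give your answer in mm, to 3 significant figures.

97.7 mm

Tmean = (35.8 + 21.7)/2 = 28.75 °C
0.408 Ra = 0.408 × 39.4 = 16.0752 mm/d equivalent
ET₀ = 0.0023 × 16.0752 × (28.75 + 17.8) × √14.1 = 0.0023 × 16.0752 × 46.55 × 3.7550 = 6.4627 mm/d
ETc = Kc × ET₀ = 1.08 × 6.4627 = 6.9797 mm/d
Over 14 days: 6.9797 × 14 = 97.716 mm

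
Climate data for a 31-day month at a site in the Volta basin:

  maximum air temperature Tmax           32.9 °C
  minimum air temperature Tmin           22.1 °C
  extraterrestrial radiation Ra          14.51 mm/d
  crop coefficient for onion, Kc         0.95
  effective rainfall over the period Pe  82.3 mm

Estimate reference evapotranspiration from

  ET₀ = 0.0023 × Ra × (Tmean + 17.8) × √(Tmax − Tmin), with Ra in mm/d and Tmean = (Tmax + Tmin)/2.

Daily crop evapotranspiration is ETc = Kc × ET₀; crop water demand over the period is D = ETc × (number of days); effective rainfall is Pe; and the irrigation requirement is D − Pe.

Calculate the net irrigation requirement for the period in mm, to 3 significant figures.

64.0 mm

Tmean = (32.9 + 22.1)/2 = 27.50 °C
ET₀ = 0.0023 × 14.51 × (27.50 + 17.8) × √10.8 = 0.0023 × 14.51 × 45.30 × 3.2863 = 4.9682 mm/d
ETc = Kc × ET₀ = 0.95 × 4.9682 = 4.7198 mm/d
Crop demand D = ETc × 31 d = 4.7198 × 31 = 146.314 mm
D − Pe = 146.314 − 82.3 = 64.014 mm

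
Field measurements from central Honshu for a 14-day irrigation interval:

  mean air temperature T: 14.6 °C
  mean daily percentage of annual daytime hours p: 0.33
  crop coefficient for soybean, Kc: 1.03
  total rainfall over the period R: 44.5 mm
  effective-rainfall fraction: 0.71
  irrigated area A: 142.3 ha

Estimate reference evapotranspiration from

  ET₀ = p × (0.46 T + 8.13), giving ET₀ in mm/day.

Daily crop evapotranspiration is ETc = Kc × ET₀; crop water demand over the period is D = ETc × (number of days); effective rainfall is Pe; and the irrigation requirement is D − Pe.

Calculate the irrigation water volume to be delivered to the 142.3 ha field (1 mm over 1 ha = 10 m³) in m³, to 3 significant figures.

ET₀ = 0.33 × (0.46 × 14.6 + 8.13) = 0.33 × 14.846 = 4.8992 mm/d
ETc = Kc × ET₀ = 1.03 × 4.8992 = 5.0462 mm/d
Crop demand D = ETc × 14 d = 5.0462 × 14 = 70.647 mm
Pe = 0.71 × 44.5 = 31.595 mm
D − Pe = 70.647 − 31.595 = 39.052 mm
Volume = 39.052 mm × 142.3 ha × 10 = 55571.0 m³

55600 m³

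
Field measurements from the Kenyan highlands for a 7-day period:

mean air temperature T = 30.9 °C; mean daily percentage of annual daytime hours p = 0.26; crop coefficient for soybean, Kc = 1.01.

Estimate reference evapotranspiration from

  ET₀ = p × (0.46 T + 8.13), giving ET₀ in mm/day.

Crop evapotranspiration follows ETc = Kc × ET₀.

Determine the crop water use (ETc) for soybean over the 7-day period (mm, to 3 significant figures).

ET₀ = 0.26 × (0.46 × 30.9 + 8.13) = 0.26 × 22.344 = 5.8094 mm/d
ETc = Kc × ET₀ = 1.01 × 5.8094 = 5.8675 mm/d
Over 7 days: 5.8675 × 7 = 41.073 mm

41.1 mm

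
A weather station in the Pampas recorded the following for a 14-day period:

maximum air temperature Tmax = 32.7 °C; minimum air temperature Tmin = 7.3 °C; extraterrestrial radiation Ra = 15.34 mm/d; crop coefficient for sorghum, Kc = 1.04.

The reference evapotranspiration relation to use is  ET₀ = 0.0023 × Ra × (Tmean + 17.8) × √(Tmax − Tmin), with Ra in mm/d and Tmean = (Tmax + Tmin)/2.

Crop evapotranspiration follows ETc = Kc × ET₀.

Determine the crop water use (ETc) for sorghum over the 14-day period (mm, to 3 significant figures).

Tmean = (32.7 + 7.3)/2 = 20.00 °C
ET₀ = 0.0023 × 15.34 × (20.00 + 17.8) × √25.4 = 0.0023 × 15.34 × 37.80 × 5.0398 = 6.7214 mm/d
ETc = Kc × ET₀ = 1.04 × 6.7214 = 6.9903 mm/d
Over 14 days: 6.9903 × 14 = 97.864 mm

97.9 mm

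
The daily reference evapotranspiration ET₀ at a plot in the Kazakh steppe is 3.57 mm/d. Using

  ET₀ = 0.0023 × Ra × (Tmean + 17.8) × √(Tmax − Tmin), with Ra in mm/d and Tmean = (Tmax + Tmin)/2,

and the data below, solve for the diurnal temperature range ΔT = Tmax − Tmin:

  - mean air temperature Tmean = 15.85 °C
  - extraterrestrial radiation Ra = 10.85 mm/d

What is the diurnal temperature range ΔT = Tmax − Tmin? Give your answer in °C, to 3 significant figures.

18.1 °C

√ΔT = ET₀ / [0.0023 × Ra × (Tmean+17.8)] = 3.57 / (0.0023 × 10.85 × 33.65) = 4.2513
ΔT = 4.2513² = 18.074 °C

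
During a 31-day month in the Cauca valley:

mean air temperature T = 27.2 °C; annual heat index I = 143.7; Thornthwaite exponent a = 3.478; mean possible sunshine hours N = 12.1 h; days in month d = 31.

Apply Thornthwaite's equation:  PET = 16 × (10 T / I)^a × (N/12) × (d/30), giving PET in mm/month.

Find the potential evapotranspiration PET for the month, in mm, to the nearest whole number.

10T/I = 10 × 27.2 / 143.7 = 1.8928
(10T/I)^a = 1.8928^3.478 = 9.1996
Uncorrected PET = 16 × 9.1996 = 147.194 mm
Correction = (N/12)(d/30) = (12.1/12)(31/30) = 1.0419
PET = 147.194 × 1.0419 = 153.361 mm/month

153 mm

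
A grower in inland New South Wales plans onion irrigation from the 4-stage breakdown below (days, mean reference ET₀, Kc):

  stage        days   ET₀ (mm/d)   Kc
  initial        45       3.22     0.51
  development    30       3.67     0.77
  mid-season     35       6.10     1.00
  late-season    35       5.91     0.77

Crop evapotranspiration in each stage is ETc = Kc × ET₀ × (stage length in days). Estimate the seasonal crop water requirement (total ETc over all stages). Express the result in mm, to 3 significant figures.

531 mm

initial: 0.51 × 3.22 × 45 = 73.90 mm
development: 0.77 × 3.67 × 30 = 84.78 mm
mid-season: 1.00 × 6.10 × 35 = 213.50 mm
late-season: 0.77 × 5.91 × 35 = 159.27 mm
Seasonal total = 531.45 mm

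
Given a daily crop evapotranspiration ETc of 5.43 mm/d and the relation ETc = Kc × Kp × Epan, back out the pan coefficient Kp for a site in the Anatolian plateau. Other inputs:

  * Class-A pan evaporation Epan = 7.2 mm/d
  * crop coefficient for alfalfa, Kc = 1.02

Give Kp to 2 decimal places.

ETc = Kc × Kp × Epan  ⇒  Kp = ETc / (Kc × Epan)
Kp = 5.43 / (1.02 × 7.2) = 5.43 / 7.344 = 0.7394

0.74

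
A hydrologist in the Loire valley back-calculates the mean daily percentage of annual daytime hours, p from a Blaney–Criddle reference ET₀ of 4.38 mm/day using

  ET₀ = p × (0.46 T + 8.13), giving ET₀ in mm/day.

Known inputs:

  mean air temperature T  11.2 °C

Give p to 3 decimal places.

p = ET₀ / (0.46 T + 8.13) = 4.38 / (0.46 × 11.2 + 8.13) = 4.38 / 13.282 = 0.3298

0.330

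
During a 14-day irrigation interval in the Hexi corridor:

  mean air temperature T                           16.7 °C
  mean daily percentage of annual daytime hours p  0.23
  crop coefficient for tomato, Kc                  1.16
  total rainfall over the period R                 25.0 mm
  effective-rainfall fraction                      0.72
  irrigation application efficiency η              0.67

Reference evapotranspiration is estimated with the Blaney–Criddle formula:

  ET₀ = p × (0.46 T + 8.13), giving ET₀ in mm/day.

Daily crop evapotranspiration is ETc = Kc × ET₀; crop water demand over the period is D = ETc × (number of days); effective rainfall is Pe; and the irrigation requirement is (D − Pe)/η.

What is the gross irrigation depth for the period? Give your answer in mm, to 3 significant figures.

ET₀ = 0.23 × (0.46 × 16.7 + 8.13) = 0.23 × 15.812 = 3.6368 mm/d
ETc = Kc × ET₀ = 1.16 × 3.6368 = 4.2187 mm/d
Crop demand D = ETc × 14 d = 4.2187 × 14 = 59.062 mm
Pe = 0.72 × 25.0 = 18.000 mm
D − Pe = 59.062 − 18.000 = 41.062 mm
Gross irrigation = 41.062 / 0.67 = 61.287 mm

61.3 mm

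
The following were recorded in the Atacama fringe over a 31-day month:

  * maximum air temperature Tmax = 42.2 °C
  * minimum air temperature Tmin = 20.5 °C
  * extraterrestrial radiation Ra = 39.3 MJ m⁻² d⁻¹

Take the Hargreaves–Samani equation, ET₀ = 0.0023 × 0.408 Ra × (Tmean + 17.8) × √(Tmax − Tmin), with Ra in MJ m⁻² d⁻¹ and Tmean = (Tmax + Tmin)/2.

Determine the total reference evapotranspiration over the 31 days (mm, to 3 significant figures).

Tmean = (42.2 + 20.5)/2 = 31.35 °C
0.408 Ra = 0.408 × 39.3 = 16.0344 mm/d equivalent
ET₀ = 0.0023 × 16.0344 × (31.35 + 17.8) × √21.7 = 0.0023 × 16.0344 × 49.15 × 4.6583 = 8.4437 mm/d
Over 31 days: 8.4437 × 31 = 261.755 mm

262 mm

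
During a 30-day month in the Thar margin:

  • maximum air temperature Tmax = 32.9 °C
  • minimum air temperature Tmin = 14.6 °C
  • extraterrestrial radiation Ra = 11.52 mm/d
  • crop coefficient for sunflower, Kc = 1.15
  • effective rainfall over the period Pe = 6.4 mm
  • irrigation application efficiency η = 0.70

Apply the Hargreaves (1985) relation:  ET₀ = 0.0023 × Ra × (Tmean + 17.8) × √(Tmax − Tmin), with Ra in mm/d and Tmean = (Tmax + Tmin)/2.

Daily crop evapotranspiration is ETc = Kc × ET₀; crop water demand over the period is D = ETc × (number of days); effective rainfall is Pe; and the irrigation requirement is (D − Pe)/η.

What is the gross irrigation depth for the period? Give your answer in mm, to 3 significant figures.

223 mm

Tmean = (32.9 + 14.6)/2 = 23.75 °C
ET₀ = 0.0023 × 11.52 × (23.75 + 17.8) × √18.3 = 0.0023 × 11.52 × 41.55 × 4.2778 = 4.7095 mm/d
ETc = Kc × ET₀ = 1.15 × 4.7095 = 5.4159 mm/d
Crop demand D = ETc × 30 d = 5.4159 × 30 = 162.477 mm
D − Pe = 162.477 − 6.4 = 156.077 mm
Gross irrigation = 156.077 / 0.70 = 222.967 mm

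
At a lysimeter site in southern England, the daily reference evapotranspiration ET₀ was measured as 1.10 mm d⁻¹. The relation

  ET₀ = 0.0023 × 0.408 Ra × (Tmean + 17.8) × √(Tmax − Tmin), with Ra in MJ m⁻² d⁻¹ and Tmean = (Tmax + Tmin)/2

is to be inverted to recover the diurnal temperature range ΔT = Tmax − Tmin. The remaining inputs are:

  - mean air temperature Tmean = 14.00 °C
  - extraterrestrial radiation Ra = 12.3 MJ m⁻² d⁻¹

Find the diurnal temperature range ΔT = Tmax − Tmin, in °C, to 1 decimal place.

9.0 °C

√ΔT = ET₀ / [0.0023 × 0.408 × Ra × (Tmean+17.8)] = 1.10 / (0.0023 × 5.0184 × 31.80) = 2.9969
ΔT = 2.9969² = 8.981 °C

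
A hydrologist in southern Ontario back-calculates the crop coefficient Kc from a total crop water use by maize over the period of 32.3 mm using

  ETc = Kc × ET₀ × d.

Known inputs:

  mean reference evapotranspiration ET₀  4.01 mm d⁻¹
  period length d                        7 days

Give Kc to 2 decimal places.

ETc = Kc × ET₀ × d  ⇒  Kc = ETc / (ET₀ × d)
Kc = 32.3 / (4.01 × 7) = 32.3 / 28.07 = 1.1507

1.15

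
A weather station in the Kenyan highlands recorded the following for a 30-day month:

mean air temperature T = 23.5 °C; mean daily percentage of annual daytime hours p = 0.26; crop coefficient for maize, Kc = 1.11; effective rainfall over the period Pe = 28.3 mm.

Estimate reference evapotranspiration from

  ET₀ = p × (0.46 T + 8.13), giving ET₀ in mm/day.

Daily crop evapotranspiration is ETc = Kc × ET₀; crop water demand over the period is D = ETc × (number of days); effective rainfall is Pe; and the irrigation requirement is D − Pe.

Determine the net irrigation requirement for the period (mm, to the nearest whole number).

136 mm

ET₀ = 0.26 × (0.46 × 23.5 + 8.13) = 0.26 × 18.940 = 4.9244 mm/d
ETc = Kc × ET₀ = 1.11 × 4.9244 = 5.4661 mm/d
Crop demand D = ETc × 30 d = 5.4661 × 30 = 163.983 mm
D − Pe = 163.983 − 28.3 = 135.683 mm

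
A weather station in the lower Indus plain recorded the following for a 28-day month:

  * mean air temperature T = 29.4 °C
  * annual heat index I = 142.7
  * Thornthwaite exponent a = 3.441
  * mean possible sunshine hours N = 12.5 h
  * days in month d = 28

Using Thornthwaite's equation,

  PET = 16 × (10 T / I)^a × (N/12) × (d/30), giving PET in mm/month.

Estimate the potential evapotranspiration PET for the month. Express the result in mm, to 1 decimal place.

187.1 mm

10T/I = 10 × 29.4 / 142.7 = 2.0603
(10T/I)^a = 2.0603^3.441 = 12.0291
Uncorrected PET = 16 × 12.0291 = 192.466 mm
Correction = (N/12)(d/30) = (12.5/12)(28/30) = 0.9722
PET = 192.466 × 0.9722 = 187.115 mm/month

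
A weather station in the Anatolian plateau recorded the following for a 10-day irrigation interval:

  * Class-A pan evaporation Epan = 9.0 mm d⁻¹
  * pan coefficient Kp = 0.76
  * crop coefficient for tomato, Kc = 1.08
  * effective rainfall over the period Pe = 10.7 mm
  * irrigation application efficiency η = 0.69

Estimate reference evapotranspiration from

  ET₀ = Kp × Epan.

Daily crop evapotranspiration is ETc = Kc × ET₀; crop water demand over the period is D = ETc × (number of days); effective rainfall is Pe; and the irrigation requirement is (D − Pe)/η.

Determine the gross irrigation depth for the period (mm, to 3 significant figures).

91.6 mm

ET₀ = 0.76 × 9.0 = 6.8400 mm/d
ETc = Kc × ET₀ = 1.08 × 6.8400 = 7.3872 mm/d
Crop demand D = ETc × 10 d = 7.3872 × 10 = 73.872 mm
D − Pe = 73.872 − 10.7 = 63.172 mm
Gross irrigation = 63.172 / 0.69 = 91.554 mm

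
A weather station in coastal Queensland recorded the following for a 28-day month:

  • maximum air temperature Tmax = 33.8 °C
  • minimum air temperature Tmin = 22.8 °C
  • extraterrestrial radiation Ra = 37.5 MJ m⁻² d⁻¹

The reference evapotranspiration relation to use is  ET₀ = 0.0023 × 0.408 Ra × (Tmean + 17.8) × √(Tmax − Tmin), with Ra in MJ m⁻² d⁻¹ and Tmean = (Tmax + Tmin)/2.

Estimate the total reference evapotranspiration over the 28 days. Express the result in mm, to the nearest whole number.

Tmean = (33.8 + 22.8)/2 = 28.30 °C
0.408 Ra = 0.408 × 37.5 = 15.3000 mm/d equivalent
ET₀ = 0.0023 × 15.3000 × (28.30 + 17.8) × √11.0 = 0.0023 × 15.3000 × 46.10 × 3.3166 = 5.3804 mm/d
Over 28 days: 5.3804 × 28 = 150.651 mm

151 mm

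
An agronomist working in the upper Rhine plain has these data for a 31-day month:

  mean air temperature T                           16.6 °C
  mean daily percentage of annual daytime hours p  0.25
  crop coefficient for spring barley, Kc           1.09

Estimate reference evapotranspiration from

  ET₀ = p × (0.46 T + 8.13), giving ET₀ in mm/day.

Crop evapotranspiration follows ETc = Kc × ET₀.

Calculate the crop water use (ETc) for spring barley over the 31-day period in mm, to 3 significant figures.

ET₀ = 0.25 × (0.46 × 16.6 + 8.13) = 0.25 × 15.766 = 3.9415 mm/d
ETc = Kc × ET₀ = 1.09 × 3.9415 = 4.2962 mm/d
Over 31 days: 4.2962 × 31 = 133.182 mm

133 mm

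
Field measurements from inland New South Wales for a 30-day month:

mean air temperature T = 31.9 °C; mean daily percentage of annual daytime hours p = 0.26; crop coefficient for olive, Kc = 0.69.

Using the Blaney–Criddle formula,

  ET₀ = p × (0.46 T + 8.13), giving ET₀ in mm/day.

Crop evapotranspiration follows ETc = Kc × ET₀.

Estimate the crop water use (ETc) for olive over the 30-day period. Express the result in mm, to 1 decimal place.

122.7 mm

ET₀ = 0.26 × (0.46 × 31.9 + 8.13) = 0.26 × 22.804 = 5.9290 mm/d
ETc = Kc × ET₀ = 0.69 × 5.9290 = 4.0910 mm/d
Over 30 days: 4.0910 × 30 = 122.730 mm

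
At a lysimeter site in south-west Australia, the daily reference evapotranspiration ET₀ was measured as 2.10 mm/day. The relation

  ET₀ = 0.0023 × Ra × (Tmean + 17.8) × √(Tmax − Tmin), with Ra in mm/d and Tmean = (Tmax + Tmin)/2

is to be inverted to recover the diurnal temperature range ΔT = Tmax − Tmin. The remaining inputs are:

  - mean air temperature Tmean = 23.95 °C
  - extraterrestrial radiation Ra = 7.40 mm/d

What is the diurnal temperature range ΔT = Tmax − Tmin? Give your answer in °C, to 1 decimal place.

√ΔT = ET₀ / [0.0023 × Ra × (Tmean+17.8)] = 2.10 / (0.0023 × 7.40 × 41.75) = 2.9553
ΔT = 2.9553² = 8.734 °C

8.7 °C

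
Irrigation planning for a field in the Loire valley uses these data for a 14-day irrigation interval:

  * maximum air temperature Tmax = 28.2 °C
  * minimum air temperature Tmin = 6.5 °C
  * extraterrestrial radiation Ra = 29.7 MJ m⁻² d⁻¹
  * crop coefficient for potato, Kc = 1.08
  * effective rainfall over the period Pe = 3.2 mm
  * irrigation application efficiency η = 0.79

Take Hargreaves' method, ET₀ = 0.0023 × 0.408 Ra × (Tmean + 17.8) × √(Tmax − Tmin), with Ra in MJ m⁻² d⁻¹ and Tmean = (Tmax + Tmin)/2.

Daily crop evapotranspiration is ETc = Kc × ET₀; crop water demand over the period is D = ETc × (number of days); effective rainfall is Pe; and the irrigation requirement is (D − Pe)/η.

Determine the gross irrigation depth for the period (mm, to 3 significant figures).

83.3 mm

Tmean = (28.2 + 6.5)/2 = 17.35 °C
0.408 Ra = 0.408 × 29.7 = 12.1176 mm/d equivalent
ET₀ = 0.0023 × 12.1176 × (17.35 + 17.8) × √21.7 = 0.0023 × 12.1176 × 35.15 × 4.6583 = 4.5635 mm/d
ETc = Kc × ET₀ = 1.08 × 4.5635 = 4.9286 mm/d
Crop demand D = ETc × 14 d = 4.9286 × 14 = 69.000 mm
D − Pe = 69.000 − 3.2 = 65.800 mm
Gross irrigation = 65.800 / 0.79 = 83.291 mm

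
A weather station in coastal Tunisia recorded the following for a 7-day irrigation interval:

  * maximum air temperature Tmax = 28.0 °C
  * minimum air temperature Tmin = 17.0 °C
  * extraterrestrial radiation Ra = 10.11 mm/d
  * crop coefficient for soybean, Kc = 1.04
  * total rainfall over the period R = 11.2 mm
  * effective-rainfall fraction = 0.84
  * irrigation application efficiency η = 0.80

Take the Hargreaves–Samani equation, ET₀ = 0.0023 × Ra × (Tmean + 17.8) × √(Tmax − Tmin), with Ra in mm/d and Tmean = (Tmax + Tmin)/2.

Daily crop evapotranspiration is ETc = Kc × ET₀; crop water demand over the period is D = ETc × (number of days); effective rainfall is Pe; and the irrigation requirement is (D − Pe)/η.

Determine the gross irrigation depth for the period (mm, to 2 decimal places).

Tmean = (28.0 + 17.0)/2 = 22.50 °C
ET₀ = 0.0023 × 10.11 × (22.50 + 17.8) × √11.0 = 0.0023 × 10.11 × 40.30 × 3.3166 = 3.1080 mm/d
ETc = Kc × ET₀ = 1.04 × 3.1080 = 3.2323 mm/d
Crop demand D = ETc × 7 d = 3.2323 × 7 = 22.626 mm
Pe = 0.84 × 11.2 = 9.408 mm
D − Pe = 22.626 − 9.408 = 13.218 mm
Gross irrigation = 13.218 / 0.80 = 16.523 mm

16.52 mm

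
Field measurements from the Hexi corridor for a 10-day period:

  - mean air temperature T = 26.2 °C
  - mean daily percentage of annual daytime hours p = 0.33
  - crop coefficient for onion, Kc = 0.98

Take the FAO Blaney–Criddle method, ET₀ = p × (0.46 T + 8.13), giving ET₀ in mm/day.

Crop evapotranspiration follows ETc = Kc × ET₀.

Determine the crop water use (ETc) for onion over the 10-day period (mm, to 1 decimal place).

65.3 mm

ET₀ = 0.33 × (0.46 × 26.2 + 8.13) = 0.33 × 20.182 = 6.6601 mm/d
ETc = Kc × ET₀ = 0.98 × 6.6601 = 6.5269 mm/d
Over 10 days: 6.5269 × 10 = 65.269 mm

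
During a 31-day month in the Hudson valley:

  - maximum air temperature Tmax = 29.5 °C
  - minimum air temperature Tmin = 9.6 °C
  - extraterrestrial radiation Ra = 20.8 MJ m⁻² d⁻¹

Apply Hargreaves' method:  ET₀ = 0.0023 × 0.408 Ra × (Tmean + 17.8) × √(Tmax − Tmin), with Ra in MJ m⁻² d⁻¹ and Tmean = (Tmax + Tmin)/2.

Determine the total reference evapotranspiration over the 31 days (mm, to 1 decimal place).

100.8 mm

Tmean = (29.5 + 9.6)/2 = 19.55 °C
0.408 Ra = 0.408 × 20.8 = 8.4864 mm/d equivalent
ET₀ = 0.0023 × 8.4864 × (19.55 + 17.8) × √19.9 = 0.0023 × 8.4864 × 37.35 × 4.4609 = 3.2521 mm/d
Over 31 days: 3.2521 × 31 = 100.815 mm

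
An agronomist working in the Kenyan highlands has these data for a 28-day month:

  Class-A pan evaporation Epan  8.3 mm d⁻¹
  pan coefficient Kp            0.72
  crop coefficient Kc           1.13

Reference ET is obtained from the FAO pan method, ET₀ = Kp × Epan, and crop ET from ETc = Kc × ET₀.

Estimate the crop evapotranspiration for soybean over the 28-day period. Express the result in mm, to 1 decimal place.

189.1 mm

ET₀ = 0.72 × 8.3 = 5.9760 mm/d
ETc = Kc × ET₀ = 1.13 × 5.9760 = 6.7529 mm/d
Over 28 days: 6.7529 × 28 = 189.081 mm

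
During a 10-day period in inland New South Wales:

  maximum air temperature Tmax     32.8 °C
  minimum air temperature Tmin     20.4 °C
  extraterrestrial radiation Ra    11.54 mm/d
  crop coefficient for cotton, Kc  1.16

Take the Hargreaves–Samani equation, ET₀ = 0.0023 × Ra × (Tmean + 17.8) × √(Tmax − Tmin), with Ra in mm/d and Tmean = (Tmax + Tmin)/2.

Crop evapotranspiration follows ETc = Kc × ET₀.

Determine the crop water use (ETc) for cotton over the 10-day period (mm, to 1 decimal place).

Tmean = (32.8 + 20.4)/2 = 26.60 °C
ET₀ = 0.0023 × 11.54 × (26.60 + 17.8) × √12.4 = 0.0023 × 11.54 × 44.40 × 3.5214 = 4.1498 mm/d
ETc = Kc × ET₀ = 1.16 × 4.1498 = 4.8138 mm/d
Over 10 days: 4.8138 × 10 = 48.138 mm

48.1 mm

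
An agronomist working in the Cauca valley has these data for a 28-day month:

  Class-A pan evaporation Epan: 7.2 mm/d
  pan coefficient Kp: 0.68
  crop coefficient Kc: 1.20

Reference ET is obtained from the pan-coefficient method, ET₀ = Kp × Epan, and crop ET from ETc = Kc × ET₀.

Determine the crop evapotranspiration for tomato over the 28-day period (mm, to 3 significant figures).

ET₀ = 0.68 × 7.2 = 4.8960 mm/d
ETc = Kc × ET₀ = 1.20 × 4.8960 = 5.8752 mm/d
Over 28 days: 5.8752 × 28 = 164.506 mm

165 mm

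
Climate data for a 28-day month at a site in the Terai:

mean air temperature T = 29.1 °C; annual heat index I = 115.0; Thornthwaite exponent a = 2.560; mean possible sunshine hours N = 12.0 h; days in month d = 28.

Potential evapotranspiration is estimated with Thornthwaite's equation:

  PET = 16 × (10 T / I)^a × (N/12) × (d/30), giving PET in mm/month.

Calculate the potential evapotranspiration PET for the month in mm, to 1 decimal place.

160.8 mm

10T/I = 10 × 29.1 / 115.0 = 2.5304
(10T/I)^a = 2.5304^2.560 = 10.7687
Uncorrected PET = 16 × 10.7687 = 172.299 mm
Correction = (N/12)(d/30) = (12.0/12)(28/30) = 0.9333
PET = 172.299 × 0.9333 = 160.807 mm/month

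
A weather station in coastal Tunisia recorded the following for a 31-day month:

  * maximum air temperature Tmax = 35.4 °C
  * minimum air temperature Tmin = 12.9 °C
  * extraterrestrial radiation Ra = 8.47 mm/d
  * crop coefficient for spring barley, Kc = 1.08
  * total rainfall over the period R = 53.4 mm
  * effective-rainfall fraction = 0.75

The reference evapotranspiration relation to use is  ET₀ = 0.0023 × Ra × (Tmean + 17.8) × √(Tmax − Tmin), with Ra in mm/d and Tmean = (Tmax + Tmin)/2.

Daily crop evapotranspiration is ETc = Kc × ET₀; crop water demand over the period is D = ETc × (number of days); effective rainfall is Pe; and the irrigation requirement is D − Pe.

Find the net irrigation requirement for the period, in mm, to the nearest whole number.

Tmean = (35.4 + 12.9)/2 = 24.15 °C
ET₀ = 0.0023 × 8.47 × (24.15 + 17.8) × √22.5 = 0.0023 × 8.47 × 41.95 × 4.7434 = 3.8764 mm/d
ETc = Kc × ET₀ = 1.08 × 3.8764 = 4.1865 mm/d
Crop demand D = ETc × 31 d = 4.1865 × 31 = 129.782 mm
Pe = 0.75 × 53.4 = 40.050 mm
D − Pe = 129.782 − 40.050 = 89.732 mm

90 mm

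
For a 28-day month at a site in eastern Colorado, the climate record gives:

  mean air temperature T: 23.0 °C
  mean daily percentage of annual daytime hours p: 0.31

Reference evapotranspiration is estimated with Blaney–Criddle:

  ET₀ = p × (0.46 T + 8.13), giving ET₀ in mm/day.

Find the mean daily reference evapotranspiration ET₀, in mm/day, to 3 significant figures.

ET₀ = 0.31 × (0.46 × 23.0 + 8.13) = 0.31 × 18.710 = 5.8001 mm/d

5.80 mm/day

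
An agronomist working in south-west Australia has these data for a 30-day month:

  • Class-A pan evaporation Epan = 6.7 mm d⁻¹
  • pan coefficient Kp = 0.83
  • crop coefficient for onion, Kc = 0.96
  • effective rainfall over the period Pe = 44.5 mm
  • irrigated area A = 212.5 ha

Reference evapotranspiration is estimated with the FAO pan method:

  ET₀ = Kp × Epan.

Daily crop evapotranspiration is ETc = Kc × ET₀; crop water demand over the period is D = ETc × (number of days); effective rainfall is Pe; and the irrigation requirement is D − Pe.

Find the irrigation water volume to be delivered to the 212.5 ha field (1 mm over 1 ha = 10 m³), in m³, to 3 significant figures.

ET₀ = 0.83 × 6.7 = 5.5610 mm/d
ETc = Kc × ET₀ = 0.96 × 5.5610 = 5.3386 mm/d
Crop demand D = ETc × 30 d = 5.3386 × 30 = 160.158 mm
D − Pe = 160.158 − 44.5 = 115.658 mm
Volume = 115.658 mm × 212.5 ha × 10 = 245773.3 m³

246000 m³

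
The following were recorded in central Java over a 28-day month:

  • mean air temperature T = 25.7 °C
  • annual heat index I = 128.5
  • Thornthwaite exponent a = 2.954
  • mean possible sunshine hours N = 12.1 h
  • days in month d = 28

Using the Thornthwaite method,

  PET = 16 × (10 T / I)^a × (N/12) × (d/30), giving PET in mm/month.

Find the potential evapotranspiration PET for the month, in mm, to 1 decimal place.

10T/I = 10 × 25.7 / 128.5 = 2.0000
(10T/I)^a = 2.0000^2.954 = 7.7489
Uncorrected PET = 16 × 7.7489 = 123.982 mm
Correction = (N/12)(d/30) = (12.1/12)(28/30) = 0.9411
PET = 123.982 × 0.9411 = 116.679 mm/month

116.7 mm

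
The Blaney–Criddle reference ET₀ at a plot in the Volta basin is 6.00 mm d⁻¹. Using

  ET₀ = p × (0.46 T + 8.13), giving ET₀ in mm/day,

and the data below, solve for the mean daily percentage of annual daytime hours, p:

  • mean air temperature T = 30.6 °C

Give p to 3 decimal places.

0.270

p = ET₀ / (0.46 T + 8.13) = 6.00 / (0.46 × 30.6 + 8.13) = 6.00 / 22.206 = 0.2702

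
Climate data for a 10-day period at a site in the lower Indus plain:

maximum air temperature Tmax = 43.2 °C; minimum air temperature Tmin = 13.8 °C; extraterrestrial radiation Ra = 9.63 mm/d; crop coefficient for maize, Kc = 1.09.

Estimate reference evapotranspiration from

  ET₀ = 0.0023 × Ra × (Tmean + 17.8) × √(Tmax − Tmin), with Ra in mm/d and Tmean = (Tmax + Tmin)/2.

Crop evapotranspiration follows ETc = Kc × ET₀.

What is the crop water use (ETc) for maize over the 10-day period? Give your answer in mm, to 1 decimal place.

60.6 mm

Tmean = (43.2 + 13.8)/2 = 28.50 °C
ET₀ = 0.0023 × 9.63 × (28.50 + 17.8) × √29.4 = 0.0023 × 9.63 × 46.30 × 5.4222 = 5.5605 mm/d
ETc = Kc × ET₀ = 1.09 × 5.5605 = 6.0609 mm/d
Over 10 days: 6.0609 × 10 = 60.609 mm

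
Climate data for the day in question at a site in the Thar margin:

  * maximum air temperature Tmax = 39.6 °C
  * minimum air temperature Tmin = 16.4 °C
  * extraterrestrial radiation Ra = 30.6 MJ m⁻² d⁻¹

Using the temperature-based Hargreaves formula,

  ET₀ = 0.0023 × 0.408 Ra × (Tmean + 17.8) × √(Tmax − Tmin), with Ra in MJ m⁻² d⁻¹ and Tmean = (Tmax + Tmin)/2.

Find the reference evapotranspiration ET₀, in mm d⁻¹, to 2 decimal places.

Tmean = (39.6 + 16.4)/2 = 28.00 °C
0.408 Ra = 0.408 × 30.6 = 12.4848 mm/d equivalent
ET₀ = 0.0023 × 12.4848 × (28.00 + 17.8) × √23.2 = 0.0023 × 12.4848 × 45.80 × 4.8166 = 6.3345 mm/d

6.33 mm d⁻¹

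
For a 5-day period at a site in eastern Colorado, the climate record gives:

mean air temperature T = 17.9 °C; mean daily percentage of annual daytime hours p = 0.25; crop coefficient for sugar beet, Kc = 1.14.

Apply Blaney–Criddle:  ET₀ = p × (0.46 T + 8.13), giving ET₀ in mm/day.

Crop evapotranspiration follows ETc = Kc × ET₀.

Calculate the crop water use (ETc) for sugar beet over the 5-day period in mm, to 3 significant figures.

23.3 mm

ET₀ = 0.25 × (0.46 × 17.9 + 8.13) = 0.25 × 16.364 = 4.0910 mm/d
ETc = Kc × ET₀ = 1.14 × 4.0910 = 4.6637 mm/d
Over 5 days: 4.6637 × 5 = 23.319 mm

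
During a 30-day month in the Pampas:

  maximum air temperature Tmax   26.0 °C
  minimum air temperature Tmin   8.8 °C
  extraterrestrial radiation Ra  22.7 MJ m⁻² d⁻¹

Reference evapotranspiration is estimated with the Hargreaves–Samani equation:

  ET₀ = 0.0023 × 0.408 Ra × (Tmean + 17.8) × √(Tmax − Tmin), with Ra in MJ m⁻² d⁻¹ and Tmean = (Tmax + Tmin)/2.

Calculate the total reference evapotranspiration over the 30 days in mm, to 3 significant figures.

Tmean = (26.0 + 8.8)/2 = 17.40 °C
0.408 Ra = 0.408 × 22.7 = 9.2616 mm/d equivalent
ET₀ = 0.0023 × 9.2616 × (17.40 + 17.8) × √17.2 = 0.0023 × 9.2616 × 35.20 × 4.1473 = 3.1097 mm/d
Over 30 days: 3.1097 × 30 = 93.291 mm

93.3 mm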